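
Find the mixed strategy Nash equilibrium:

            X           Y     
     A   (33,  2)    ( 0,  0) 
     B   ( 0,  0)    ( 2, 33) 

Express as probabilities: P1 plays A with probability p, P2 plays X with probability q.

p = 0.9429, q = 0.0571

Work:
Find probabilities that make opponent indifferent:
P2 chooses q to make P1 indifferent between A and B
P1 chooses p to make P2 indifferent between X and Y
Mixed NE: P1 plays (A: 0.9429, B: 0.0571), P2 plays (X: 0.0571, Y: 0.9429)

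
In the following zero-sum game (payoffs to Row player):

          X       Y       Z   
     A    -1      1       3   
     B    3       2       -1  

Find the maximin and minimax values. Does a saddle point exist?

Maximin = -1, Minimax = 2, Saddle: False

Work:
Row minimums: [-1, -1] → maximin = -1
Column maximums: [3, 2, 3] → minimax = 2
No saddle point (maximin ≠ minimax). Mixed strategy needed.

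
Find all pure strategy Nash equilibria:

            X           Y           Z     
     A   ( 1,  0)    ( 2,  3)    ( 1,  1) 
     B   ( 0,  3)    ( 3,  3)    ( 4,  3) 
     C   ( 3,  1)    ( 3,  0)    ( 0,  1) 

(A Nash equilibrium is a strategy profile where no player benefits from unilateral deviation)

Nash equilibrium: (B, Y), (B, Z), (C, X)

Work:
Best responses:
  P1 vs X: payoffs [1, 0, 3] → best response C (payoff 3)
  P1 vs Y: payoffs [2, 3, 3] → best response B/C (payoff 3)
  P1 vs Z: payoffs [1, 4, 0] → best response B (payoff 4)
  P2 vs A: payoffs [0, 3, 1] → best response Y (payoff 3)
  P2 vs B: payoffs [3, 3, 3] → best response X/Y/Z (payoff 3)
  P2 vs C: payoffs [1, 0, 1] → best response X/Z (payoff 1)
Mutual best responses: (B,Y), (B,Z), (C,X) → Nash equilibria.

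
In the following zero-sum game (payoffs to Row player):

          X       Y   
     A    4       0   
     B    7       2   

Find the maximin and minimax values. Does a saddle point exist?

Maximin = 2, Minimax = 2, Saddle: True

Work:
Row minimums: [0, 2] → maximin = 2
Column maximums: [7, 2] → minimax = 2
Saddle point exists! Game value = 2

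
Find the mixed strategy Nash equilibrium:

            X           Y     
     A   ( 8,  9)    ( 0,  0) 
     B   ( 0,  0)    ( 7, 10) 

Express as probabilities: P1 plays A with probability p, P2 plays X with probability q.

p = 0.5263, q = 0.4667

Work:
Find probabilities that make opponent indifferent:
P2 chooses q to make P1 indifferent between A and B
P1 chooses p to make P2 indifferent between X and Y
Mixed NE: P1 plays (A: 0.5263, B: 0.4737), P2 plays (X: 0.4667, Y: 0.5333)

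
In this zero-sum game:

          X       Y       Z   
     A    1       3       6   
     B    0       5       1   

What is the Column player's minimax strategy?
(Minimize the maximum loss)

Column should play X, value = 1

Work:
Column player minimizes Row's maximum payoff:
Column X: max payoff to Row = 1
Column Y: max payoff to Row = 5
Column Z: max payoff to Row = 6
Minimum is 1, achieved by column X.
Minimax strategy: X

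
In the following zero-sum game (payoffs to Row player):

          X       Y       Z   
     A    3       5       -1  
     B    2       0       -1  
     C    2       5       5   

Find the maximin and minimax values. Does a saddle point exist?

Maximin = 2, Minimax = 3, Saddle: False

Work:
Row minimums: [-1, -1, 2] → maximin = 2
Column maximums: [3, 5, 5] → minimax = 3
No saddle point (maximin ≠ minimax). Mixed strategy needed.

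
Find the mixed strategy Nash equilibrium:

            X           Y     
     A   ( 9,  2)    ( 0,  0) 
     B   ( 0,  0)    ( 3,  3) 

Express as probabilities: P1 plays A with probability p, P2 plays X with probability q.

p = 0.6, q = 0.25

Work:
Find probabilities that make opponent indifferent:
P2 chooses q to make P1 indifferent between A and B
P1 chooses p to make P2 indifferent between X and Y
Mixed NE: P1 plays (A: 0.6, B: 0.4), P2 plays (X: 0.25, Y: 0.75)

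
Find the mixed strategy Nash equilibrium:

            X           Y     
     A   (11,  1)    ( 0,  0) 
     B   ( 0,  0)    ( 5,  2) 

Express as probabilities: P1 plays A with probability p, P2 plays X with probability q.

p = 0.6667, q = 0.3125

Work:
Find probabilities that make opponent indifferent:
P2 chooses q to make P1 indifferent between A and B
P1 chooses p to make P2 indifferent between X and Y
Mixed NE: P1 plays (A: 0.6667, B: 0.3333), P2 plays (X: 0.3125, Y: 0.6875)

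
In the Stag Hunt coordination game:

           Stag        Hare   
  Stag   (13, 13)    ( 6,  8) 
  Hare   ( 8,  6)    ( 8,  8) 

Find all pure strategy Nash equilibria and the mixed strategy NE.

Pure NE: (Stag, Stag) and (Hare, Hare); Mixed NE: p = 0.2857, q = 0.2857

Work:
Check pure NE:
(Stag, Stag): (13, 13) - no unilateral deviation beneficial
(Hare, Hare): (8, 8) - no unilateral deviation beneficial
Mixed NE: P1 plays Stag with p = 0.2857, P2 plays Stag with q = 0.2857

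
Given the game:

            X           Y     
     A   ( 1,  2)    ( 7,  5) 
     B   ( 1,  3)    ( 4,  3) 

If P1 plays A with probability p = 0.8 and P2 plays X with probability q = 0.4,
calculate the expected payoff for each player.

E[P1] = 4.24, E[P2] = 3.64

Work:
E[P1] = p·q·π₁(A,X) + p·(1-q)·π₁(A,Y) + (1-p)·q·π₁(B,X) + (1-p)·(1-q)·π₁(B,Y)
= 0.8·0.4·1 + 0.8·0.6·7 + 0.2·0.4·1 + 0.2·0.6·4
= 4.24

E[P2] = 3.64 (similar calculation)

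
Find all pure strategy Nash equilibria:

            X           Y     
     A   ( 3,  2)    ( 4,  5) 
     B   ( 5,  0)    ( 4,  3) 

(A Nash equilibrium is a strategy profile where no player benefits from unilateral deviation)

Nash equilibrium: (A, Y), (B, Y)

Work:
Best responses:
  P1 vs X: payoffs [3, 5] → best response B (payoff 5)
  P1 vs Y: payoffs [4, 4] → best response A/B (payoff 4)
  P2 vs A: payoffs [2, 5] → best response Y (payoff 5)
  P2 vs B: payoffs [0, 3] → best response Y (payoff 3)
Mutual best responses: (A,Y), (B,Y) → Nash equilibria.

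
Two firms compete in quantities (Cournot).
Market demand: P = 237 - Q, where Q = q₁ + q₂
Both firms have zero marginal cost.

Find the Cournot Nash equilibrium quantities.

q₁* = q₂* = 79.0; P* = 79.0

Work:
Profit: π_i = P·q_i = (a - q_i - q_j)·q_i
FOC: ∂π_i/∂q_i = a - 2q_i - q_j = 0
Reaction function: q_i = (237 - q_j)/2
Symmetry: q* = 237/3 = 79.0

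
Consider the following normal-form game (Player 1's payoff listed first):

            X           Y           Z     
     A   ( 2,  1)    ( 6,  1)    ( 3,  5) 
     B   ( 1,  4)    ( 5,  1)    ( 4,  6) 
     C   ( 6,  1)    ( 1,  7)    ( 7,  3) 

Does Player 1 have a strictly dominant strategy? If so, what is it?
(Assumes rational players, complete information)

No strictly dominant strategy exists for Player 1

Work:
A strategy strictly dominates another if it gives a strictly higher payoff against every opponent action. Compare each pair of P1's strategies column-by-column:
  A vs B: [2 vs 1, 6 vs 5, 3 vs 4] → A does not strictly dominate B (column Z: 3 ≤ 4)
  A vs C: [2 vs 6, 6 vs 1, 3 vs 7] → A does not strictly dominate C (column X: 2 ≤ 6)
  B vs A: [1 vs 2, 5 vs 6, 4 vs 3] → B does not strictly dominate A (column X: 1 ≤ 2)
  B vs C: [1 vs 6, 5 vs 1, 4 vs 7] → B does not strictly dominate C (column X: 1 ≤ 6)
  C vs A: [6 vs 2, 1 vs 6, 7 vs 3] → C does not strictly dominate A (column Y: 1 ≤ 6)
  C vs B: [6 vs 1, 1 vs 5, 7 vs 4] → C does not strictly dominate B (column Y: 1 ≤ 5)
No single strategy strictly dominates all others → no strictly dominant strategy.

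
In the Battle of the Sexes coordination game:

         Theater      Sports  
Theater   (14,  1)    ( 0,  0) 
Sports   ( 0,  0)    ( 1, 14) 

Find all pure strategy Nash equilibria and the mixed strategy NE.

Pure NE: (Theater, Theater) and (Sports, Sports); Mixed NE: p = 0.9333, q = 0.0667

Work:
Check pure NE:
(Theater, Theater): (14, 1) - no unilateral deviation beneficial
(Sports, Sports): (1, 14) - no unilateral deviation beneficial
Mixed NE: P1 plays Theater with p = 0.9333, P2 plays Theater with q = 0.0667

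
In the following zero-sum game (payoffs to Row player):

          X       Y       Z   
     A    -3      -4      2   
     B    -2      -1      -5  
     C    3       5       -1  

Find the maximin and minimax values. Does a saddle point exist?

Maximin = -1, Minimax = 2, Saddle: False

Work:
Row minimums: [-4, -5, -1] → maximin = -1
Column maximums: [3, 5, 2] → minimax = 2
No saddle point (maximin ≠ minimax). Mixed strategy needed.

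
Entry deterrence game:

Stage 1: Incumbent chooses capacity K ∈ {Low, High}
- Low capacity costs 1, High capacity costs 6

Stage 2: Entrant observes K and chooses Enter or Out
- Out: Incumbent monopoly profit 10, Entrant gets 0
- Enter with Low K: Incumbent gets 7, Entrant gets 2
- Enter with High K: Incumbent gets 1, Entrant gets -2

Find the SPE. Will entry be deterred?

SPE: (Low, Enter|Low, Out|High); Entry not deterred. Incumbent net profit = 6, Entrant gets 2

Work:
After Low K: Entrant enters (2 > 0)
After High K: Entrant stays out (-2 < 0)
Incumbent: Low → 7−1=6, High → 10−6=4
Incumbent chooses Low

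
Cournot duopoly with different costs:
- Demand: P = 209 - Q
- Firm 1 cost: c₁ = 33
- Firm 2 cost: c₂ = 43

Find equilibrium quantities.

q₁* = 62.0, q₂* = 52.0

Work:
Reaction: q₁ = (209 - 33 - q₂)/2
Reaction: q₂ = (209 - 43 - q₁)/2
Solve simultaneously:
q₁* = (209 - 2×33 + 43)/3 = 62.0
q₂* = (209 - 2×43 + 33)/3 = 52.0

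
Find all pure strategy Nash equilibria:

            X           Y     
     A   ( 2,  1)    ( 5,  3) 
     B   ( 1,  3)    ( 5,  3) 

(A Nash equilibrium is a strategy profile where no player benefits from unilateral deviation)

Nash equilibrium: (A, Y), (B, Y)

Work:
Best responses:
  P1 vs X: payoffs [2, 1] → best response A (payoff 2)
  P1 vs Y: payoffs [5, 5] → best response A/B (payoff 5)
  P2 vs A: payoffs [1, 3] → best response Y (payoff 3)
  P2 vs B: payoffs [3, 3] → best response X/Y (payoff 3)
Mutual best responses: (A,Y), (B,Y) → Nash equilibria.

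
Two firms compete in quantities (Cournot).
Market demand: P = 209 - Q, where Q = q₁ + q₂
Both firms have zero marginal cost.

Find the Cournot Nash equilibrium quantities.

q₁* = q₂* = 69.67; P* = 69.67

Work:
Profit: π_i = P·q_i = (a - q_i - q_j)·q_i
FOC: ∂π_i/∂q_i = a - 2q_i - q_j = 0
Reaction function: q_i = (209 - q_j)/2
Symmetry: q* = 209/3 = 69.67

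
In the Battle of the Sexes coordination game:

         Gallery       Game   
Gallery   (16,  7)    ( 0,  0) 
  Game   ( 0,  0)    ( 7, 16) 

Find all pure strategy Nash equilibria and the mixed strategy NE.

Pure NE: (Gallery, Gallery) and (Game, Game); Mixed NE: p = 0.6957, q = 0.3043

Work:
Check pure NE:
(Gallery, Gallery): (16, 7) - no unilateral deviation beneficial
(Game, Game): (7, 16) - no unilateral deviation beneficial
Mixed NE: P1 plays Gallery with p = 0.6957, P2 plays Gallery with q = 0.3043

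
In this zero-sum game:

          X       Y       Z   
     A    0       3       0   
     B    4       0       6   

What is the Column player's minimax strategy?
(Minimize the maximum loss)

Column should play Y, value = 3

Work:
Column player minimizes Row's maximum payoff:
Column X: max payoff to Row = 4
Column Y: max payoff to Row = 3
Column Z: max payoff to Row = 6
Minimum is 3, achieved by column Y.
Minimax strategy: Y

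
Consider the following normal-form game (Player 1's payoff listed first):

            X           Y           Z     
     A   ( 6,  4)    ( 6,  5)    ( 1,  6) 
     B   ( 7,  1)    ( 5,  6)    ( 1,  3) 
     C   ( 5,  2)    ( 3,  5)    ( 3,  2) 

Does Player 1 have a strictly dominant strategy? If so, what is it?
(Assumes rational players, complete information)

No strictly dominant strategy exists for Player 1

Work:
A strategy strictly dominates another if it gives a strictly higher payoff against every opponent action. Compare each pair of P1's strategies column-by-column:
  A vs B: [6 vs 7, 6 vs 5, 1 vs 1] → A does not strictly dominate B (column X: 6 ≤ 7)
  A vs C: [6 vs 5, 6 vs 3, 1 vs 3] → A does not strictly dominate C (column Z: 1 ≤ 3)
  B vs A: [7 vs 6, 5 vs 6, 1 vs 1] → B does not strictly dominate A (column Y: 5 ≤ 6)
  B vs C: [7 vs 5, 5 vs 3, 1 vs 3] → B does not strictly dominate C (column Z: 1 ≤ 3)
  C vs A: [5 vs 6, 3 vs 6, 3 vs 1] → C does not strictly dominate A (column X: 5 ≤ 6)
  C vs B: [5 vs 7, 3 vs 5, 3 vs 1] → C does not strictly dominate B (column X: 5 ≤ 7)
No single strategy strictly dominates all others → no strictly dominant strategy.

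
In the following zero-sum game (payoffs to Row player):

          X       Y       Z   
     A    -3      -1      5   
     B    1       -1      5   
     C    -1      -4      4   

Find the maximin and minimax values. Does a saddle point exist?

Maximin = -1, Minimax = -1, Saddle: True

Work:
Row minimums: [-3, -1, -4] → maximin = -1
Column maximums: [1, -1, 5] → minimax = -1
Saddle point exists! Game value = -1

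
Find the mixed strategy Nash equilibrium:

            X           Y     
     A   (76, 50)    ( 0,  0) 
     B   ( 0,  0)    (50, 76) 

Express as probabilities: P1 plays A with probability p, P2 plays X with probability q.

p = 0.6032, q = 0.3968

Work:
Find probabilities that make opponent indifferent:
P2 chooses q to make P1 indifferent between A and B
P1 chooses p to make P2 indifferent between X and Y
Mixed NE: P1 plays (A: 0.6032, B: 0.3968), P2 plays (X: 0.3968, Y: 0.6032)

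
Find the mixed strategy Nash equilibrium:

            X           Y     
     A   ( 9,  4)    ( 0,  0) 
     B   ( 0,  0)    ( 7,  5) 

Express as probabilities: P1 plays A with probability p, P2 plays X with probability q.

p = 0.5556, q = 0.4375

Work:
Find probabilities that make opponent indifferent:
P2 chooses q to make P1 indifferent between A and B
P1 chooses p to make P2 indifferent between X and Y
Mixed NE: P1 plays (A: 0.5556, B: 0.4444), P2 plays (X: 0.4375, Y: 0.5625)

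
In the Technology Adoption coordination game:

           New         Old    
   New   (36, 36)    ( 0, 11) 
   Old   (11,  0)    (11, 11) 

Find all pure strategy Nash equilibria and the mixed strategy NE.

Pure NE: (New, New) and (Old, Old); Mixed NE: p = 0.3056, q = 0.3056

Work:
Check pure NE:
(New, New): (36, 36) - no unilateral deviation beneficial
(Old, Old): (11, 11) - no unilateral deviation beneficial
Mixed NE: P1 plays New with p = 0.3056, P2 plays New with q = 0.3056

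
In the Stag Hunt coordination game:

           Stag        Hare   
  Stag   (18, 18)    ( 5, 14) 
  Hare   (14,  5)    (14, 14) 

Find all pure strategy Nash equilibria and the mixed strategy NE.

Pure NE: (Stag, Stag) and (Hare, Hare); Mixed NE: p = 0.6923, q = 0.6923

Work:
Check pure NE:
(Stag, Stag): (18, 18) - no unilateral deviation beneficial
(Hare, Hare): (14, 14) - no unilateral deviation beneficial
Mixed NE: P1 plays Stag with p = 0.6923, P2 plays Stag with q = 0.6923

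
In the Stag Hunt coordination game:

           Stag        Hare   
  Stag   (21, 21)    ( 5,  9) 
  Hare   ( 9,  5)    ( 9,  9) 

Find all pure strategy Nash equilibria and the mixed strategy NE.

Pure NE: (Stag, Stag) and (Hare, Hare); Mixed NE: p = 0.25, q = 0.25

Work:
Check pure NE:
(Stag, Stag): (21, 21) - no unilateral deviation beneficial
(Hare, Hare): (9, 9) - no unilateral deviation beneficial
Mixed NE: P1 plays Stag with p = 0.25, P2 plays Stag with q = 0.25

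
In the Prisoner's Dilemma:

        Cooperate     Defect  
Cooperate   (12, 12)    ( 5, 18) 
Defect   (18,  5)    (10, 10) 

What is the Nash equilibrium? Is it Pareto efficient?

(Defect, Defect) is NE; not Pareto efficient

Work:
Defect dominates Cooperate for both players:
If P2 cooperates: Defect (18) > Cooperate (12)
If P2 defects: Defect (10) > Cooperate (5)
NE: (Defect, Defect) with payoff (10, 10)
But (Cooperate, Cooperate) = (12, 12) Pareto dominates (10, 10)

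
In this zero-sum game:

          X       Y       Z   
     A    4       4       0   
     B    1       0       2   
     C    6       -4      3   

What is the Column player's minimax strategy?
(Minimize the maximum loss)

Column should play Z, value = 3

Work:
Column player minimizes Row's maximum payoff:
Column X: max payoff to Row = 6
Column Y: max payoff to Row = 4
Column Z: max payoff to Row = 3
Minimum is 3, achieved by column Z.
Minimax strategy: Z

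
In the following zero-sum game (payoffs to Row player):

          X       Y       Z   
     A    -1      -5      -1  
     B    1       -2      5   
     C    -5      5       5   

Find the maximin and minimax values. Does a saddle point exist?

Maximin = -2, Minimax = 1, Saddle: False

Work:
Row minimums: [-5, -2, -5] → maximin = -2
Column maximums: [1, 5, 5] → minimax = 1
No saddle point (maximin ≠ minimax). Mixed strategy needed.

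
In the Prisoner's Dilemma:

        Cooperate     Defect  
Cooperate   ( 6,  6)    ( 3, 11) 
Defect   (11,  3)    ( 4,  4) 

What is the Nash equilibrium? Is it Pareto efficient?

(Defect, Defect) is NE; not Pareto efficient

Work:
Defect dominates Cooperate for both players:
If P2 cooperates: Defect (11) > Cooperate (6)
If P2 defects: Defect (4) > Cooperate (3)
NE: (Defect, Defect) with payoff (4, 4)
But (Cooperate, Cooperate) = (6, 6) Pareto dominates (4, 4)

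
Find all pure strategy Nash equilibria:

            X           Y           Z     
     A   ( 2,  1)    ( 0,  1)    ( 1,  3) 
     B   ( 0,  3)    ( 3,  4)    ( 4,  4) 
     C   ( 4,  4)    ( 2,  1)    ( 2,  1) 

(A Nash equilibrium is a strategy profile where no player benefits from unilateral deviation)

Nash equilibrium: (B, Y), (B, Z), (C, X)

Work:
Best responses:
  P1 vs X: payoffs [2, 0, 4] → best response C (payoff 4)
  P1 vs Y: payoffs [0, 3, 2] → best response B (payoff 3)
  P1 vs Z: payoffs [1, 4, 2] → best response B (payoff 4)
  P2 vs A: payoffs [1, 1, 3] → best response Z (payoff 3)
  P2 vs B: payoffs [3, 4, 4] → best response Y/Z (payoff 4)
  P2 vs C: payoffs [4, 1, 1] → best response X (payoff 4)
Mutual best responses: (B,Y), (B,Z), (C,X) → Nash equilibria.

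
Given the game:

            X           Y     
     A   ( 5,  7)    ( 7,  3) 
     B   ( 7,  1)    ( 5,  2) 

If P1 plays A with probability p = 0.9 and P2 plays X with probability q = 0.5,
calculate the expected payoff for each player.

E[P1] = 6.0, E[P2] = 4.65

Work:
E[P1] = p·q·π₁(A,X) + p·(1-q)·π₁(A,Y) + (1-p)·q·π₁(B,X) + (1-p)·(1-q)·π₁(B,Y)
= 0.9·0.5·5 + 0.9·0.5·7 + 0.1·0.5·7 + 0.1·0.5·5
= 6.0

E[P2] = 4.65 (similar calculation)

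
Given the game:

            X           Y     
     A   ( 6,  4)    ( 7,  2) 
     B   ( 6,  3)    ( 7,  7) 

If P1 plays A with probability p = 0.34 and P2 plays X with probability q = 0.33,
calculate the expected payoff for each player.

E[P1] = 6.67, E[P2] = 4.6532

Work:
E[P1] = p·q·π₁(A,X) + p·(1-q)·π₁(A,Y) + (1-p)·q·π₁(B,X) + (1-p)·(1-q)·π₁(B,Y)
= 0.34·0.33·6 + 0.34·0.67·7 + 0.66·0.33·6 + 0.66·0.67·7
= 6.67

E[P2] = 4.6532 (similar calculation)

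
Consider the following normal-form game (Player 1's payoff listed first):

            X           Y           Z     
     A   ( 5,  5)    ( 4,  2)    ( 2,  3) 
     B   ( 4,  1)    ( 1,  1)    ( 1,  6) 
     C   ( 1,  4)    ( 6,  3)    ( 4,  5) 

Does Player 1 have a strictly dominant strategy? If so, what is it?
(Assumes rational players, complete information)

No strictly dominant strategy exists for Player 1

Work:
A strategy strictly dominates another if it gives a strictly higher payoff against every opponent action. Compare each pair of P1's strategies column-by-column:
  A vs B: [5 vs 4, 4 vs 1, 2 vs 1] → A strictly dominates B
  A vs C: [5 vs 1, 4 vs 6, 2 vs 4] → A does not strictly dominate C (column Y: 4 ≤ 6)
  B vs A: [4 vs 5, 1 vs 4, 1 vs 2] → B does not strictly dominate A (column X: 4 ≤ 5)
  B vs C: [4 vs 1, 1 vs 6, 1 vs 4] → B does not strictly dominate C (column Y: 1 ≤ 6)
  C vs A: [1 vs 5, 6 vs 4, 4 vs 2] → C does not strictly dominate A (column X: 1 ≤ 5)
  C vs B: [1 vs 4, 6 vs 1, 4 vs 1] → C does not strictly dominate B (column X: 1 ≤ 4)
No single strategy strictly dominates all others → no strictly dominant strategy.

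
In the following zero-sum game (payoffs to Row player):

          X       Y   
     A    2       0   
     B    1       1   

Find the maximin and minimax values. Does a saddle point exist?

Maximin = 1, Minimax = 1, Saddle: True

Work:
Row minimums: [0, 1] → maximin = 1
Column maximums: [2, 1] → minimax = 1
Saddle point exists! Game value = 1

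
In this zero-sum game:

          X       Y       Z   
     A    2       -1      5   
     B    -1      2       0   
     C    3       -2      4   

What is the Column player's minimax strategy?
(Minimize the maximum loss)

Column should play Y, value = 2

Work:
Column player minimizes Row's maximum payoff:
Column X: max payoff to Row = 3
Column Y: max payoff to Row = 2
Column Z: max payoff to Row = 5
Minimum is 2, achieved by column Y.
Minimax strategy: Y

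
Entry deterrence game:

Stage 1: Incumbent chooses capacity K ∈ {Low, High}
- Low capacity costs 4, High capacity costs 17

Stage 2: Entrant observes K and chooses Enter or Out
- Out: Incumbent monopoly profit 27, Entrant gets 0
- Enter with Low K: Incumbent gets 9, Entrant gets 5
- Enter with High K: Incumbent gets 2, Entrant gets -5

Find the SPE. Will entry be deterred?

SPE: (High, Enter|Low, Out|High); Entry deterred. Incumbent net profit = 10

Work:
After Low K: Entrant enters (5 > 0)
After High K: Entrant stays out (-5 < 0)
Incumbent: Low → 9−4=5, High → 27−17=10
Incumbent chooses High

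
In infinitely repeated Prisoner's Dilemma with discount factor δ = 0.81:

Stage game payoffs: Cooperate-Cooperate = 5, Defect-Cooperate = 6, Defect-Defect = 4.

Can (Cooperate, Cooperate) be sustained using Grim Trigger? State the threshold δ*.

δ* = 0.5; since δ = 0.81 ≥ 0.5, cooperation can be sustained

Work:
For Grim Trigger:
Cooperate forever: 5/(1-δ)
Defect then punished: 6 + 4·δ/(1-δ)
Need: 5/(1-δ) ≥ 6 + 4·δ/(1-δ)
Solving: δ ≥ (T-R)/(T-P) = (6-5)/(6-4) = 0.5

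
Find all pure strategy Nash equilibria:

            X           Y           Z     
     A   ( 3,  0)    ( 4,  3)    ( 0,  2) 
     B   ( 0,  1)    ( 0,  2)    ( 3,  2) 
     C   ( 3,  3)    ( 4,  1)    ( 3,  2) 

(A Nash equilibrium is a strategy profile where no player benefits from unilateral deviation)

Nash equilibrium: (A, Y), (B, Z), (C, X)

Work:
Best responses:
  P1 vs X: payoffs [3, 0, 3] → best response A/C (payoff 3)
  P1 vs Y: payoffs [4, 0, 4] → best response A/C (payoff 4)
  P1 vs Z: payoffs [0, 3, 3] → best response B/C (payoff 3)
  P2 vs A: payoffs [0, 3, 2] → best response Y (payoff 3)
  P2 vs B: payoffs [1, 2, 2] → best response Y/Z (payoff 2)
  P2 vs C: payoffs [3, 1, 2] → best response X (payoff 3)
Mutual best responses: (A,Y), (B,Z), (C,X) → Nash equilibria.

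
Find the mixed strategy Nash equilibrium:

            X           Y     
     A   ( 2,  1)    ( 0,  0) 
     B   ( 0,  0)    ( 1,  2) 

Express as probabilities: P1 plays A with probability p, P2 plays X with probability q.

p = 0.6667, q = 0.3333

Work:
Find probabilities that make opponent indifferent:
P2 chooses q to make P1 indifferent between A and B
P1 chooses p to make P2 indifferent between X and Y
Mixed NE: P1 plays (A: 0.6667, B: 0.3333), P2 plays (X: 0.3333, Y: 0.6667)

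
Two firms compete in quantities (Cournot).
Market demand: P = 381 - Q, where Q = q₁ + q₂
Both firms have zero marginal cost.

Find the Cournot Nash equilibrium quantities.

q₁* = q₂* = 127.0; P* = 127.0

Work:
Profit: π_i = P·q_i = (a - q_i - q_j)·q_i
FOC: ∂π_i/∂q_i = a - 2q_i - q_j = 0
Reaction function: q_i = (381 - q_j)/2
Symmetry: q* = 381/3 = 127.0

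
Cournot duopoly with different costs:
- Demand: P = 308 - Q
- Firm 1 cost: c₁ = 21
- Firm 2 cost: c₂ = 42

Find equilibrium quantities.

q₁* = 102.67, q₂* = 81.67

Work:
Reaction: q₁ = (308 - 21 - q₂)/2
Reaction: q₂ = (308 - 42 - q₁)/2
Solve simultaneously:
q₁* = (308 - 2×21 + 42)/3 = 102.67
q₂* = (308 - 2×42 + 21)/3 = 81.67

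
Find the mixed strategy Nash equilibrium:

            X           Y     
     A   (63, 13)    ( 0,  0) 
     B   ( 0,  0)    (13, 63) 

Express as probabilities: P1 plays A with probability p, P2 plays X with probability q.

p = 0.8289, q = 0.1711

Work:
Find probabilities that make opponent indifferent:
P2 chooses q to make P1 indifferent between A and B
P1 chooses p to make P2 indifferent between X and Y
Mixed NE: P1 plays (A: 0.8289, B: 0.1711), P2 plays (X: 0.1711, Y: 0.8289)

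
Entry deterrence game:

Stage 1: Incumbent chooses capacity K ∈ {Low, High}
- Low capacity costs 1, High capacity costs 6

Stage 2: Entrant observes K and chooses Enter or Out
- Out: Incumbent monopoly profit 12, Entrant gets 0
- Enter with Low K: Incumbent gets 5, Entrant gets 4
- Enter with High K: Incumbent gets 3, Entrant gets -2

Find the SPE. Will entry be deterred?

SPE: (High, Enter|Low, Out|High); Entry deterred. Incumbent net profit = 6

Work:
After Low K: Entrant enters (4 > 0)
After High K: Entrant stays out (-2 < 0)
Incumbent: Low → 5−1=4, High → 12−6=6
Incumbent chooses High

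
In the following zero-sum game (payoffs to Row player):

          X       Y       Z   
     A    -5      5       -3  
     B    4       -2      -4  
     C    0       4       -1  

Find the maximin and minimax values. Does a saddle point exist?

Maximin = -1, Minimax = -1, Saddle: True

Work:
Row minimums: [-5, -4, -1] → maximin = -1
Column maximums: [4, 5, -1] → minimax = -1
Saddle point exists! Game value = -1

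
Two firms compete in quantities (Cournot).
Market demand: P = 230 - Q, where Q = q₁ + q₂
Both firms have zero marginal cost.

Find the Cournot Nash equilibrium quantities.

q₁* = q₂* = 76.67; P* = 76.67

Work:
Profit: π_i = P·q_i = (a - q_i - q_j)·q_i
FOC: ∂π_i/∂q_i = a - 2q_i - q_j = 0
Reaction function: q_i = (230 - q_j)/2
Symmetry: q* = 230/3 = 76.67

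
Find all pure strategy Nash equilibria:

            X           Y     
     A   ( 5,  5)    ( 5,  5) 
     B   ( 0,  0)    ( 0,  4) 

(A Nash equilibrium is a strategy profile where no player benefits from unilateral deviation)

Nash equilibrium: (A, X), (A, Y)

Work:
Best responses:
  P1 vs X: payoffs [5, 0] → best response A (payoff 5)
  P1 vs Y: payoffs [5, 0] → best response A (payoff 5)
  P2 vs A: payoffs [5, 5] → best response X/Y (payoff 5)
  P2 vs B: payoffs [0, 4] → best response Y (payoff 4)
Mutual best responses: (A,X), (A,Y) → Nash equilibria.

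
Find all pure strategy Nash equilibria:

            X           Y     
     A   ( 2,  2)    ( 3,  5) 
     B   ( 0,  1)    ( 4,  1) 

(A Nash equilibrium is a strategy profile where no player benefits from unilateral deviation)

Nash equilibrium: (B, Y)

Work:
Best responses:
  P1 vs X: payoffs [2, 0] → best response A (payoff 2)
  P1 vs Y: payoffs [3, 4] → best response B (payoff 4)
  P2 vs A: payoffs [2, 5] → best response Y (payoff 5)
  P2 vs B: payoffs [1, 1] → best response X/Y (payoff 1)
Mutual best responses: (B,Y) → Nash equilibria.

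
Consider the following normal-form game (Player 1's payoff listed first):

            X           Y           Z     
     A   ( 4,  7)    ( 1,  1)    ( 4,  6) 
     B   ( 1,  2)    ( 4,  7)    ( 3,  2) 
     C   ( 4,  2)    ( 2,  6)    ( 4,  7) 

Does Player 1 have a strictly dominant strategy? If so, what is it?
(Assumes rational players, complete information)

No strictly dominant strategy exists for Player 1

Work:
A strategy strictly dominates another if it gives a strictly higher payoff against every opponent action. Compare each pair of P1's strategies column-by-column:
  A vs B: [4 vs 1, 1 vs 4, 4 vs 3] → A does not strictly dominate B (column Y: 1 ≤ 4)
  A vs C: [4 vs 4, 1 vs 2, 4 vs 4] → A does not strictly dominate C (column X: 4 ≤ 4)
  B vs A: [1 vs 4, 4 vs 1, 3 vs 4] → B does not strictly dominate A (column X: 1 ≤ 4)
  B vs C: [1 vs 4, 4 vs 2, 3 vs 4] → B does not strictly dominate C (column X: 1 ≤ 4)
  C vs A: [4 vs 4, 2 vs 1, 4 vs 4] → C does not strictly dominate A (column X: 4 ≤ 4)
  C vs B: [4 vs 1, 2 vs 4, 4 vs 3] → C does not strictly dominate B (column Y: 2 ≤ 4)
No single strategy strictly dominates all others → no strictly dominant strategy.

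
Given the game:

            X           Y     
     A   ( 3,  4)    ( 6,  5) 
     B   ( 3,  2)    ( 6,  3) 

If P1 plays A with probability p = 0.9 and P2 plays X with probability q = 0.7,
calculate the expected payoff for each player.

E[P1] = 3.9, E[P2] = 4.1

Work:
E[P1] = p·q·π₁(A,X) + p·(1-q)·π₁(A,Y) + (1-p)·q·π₁(B,X) + (1-p)·(1-q)·π₁(B,Y)
= 0.9·0.7·3 + 0.9·0.3·6 + 0.1·0.7·3 + 0.1·0.3·6
= 3.9

E[P2] = 4.1 (similar calculation)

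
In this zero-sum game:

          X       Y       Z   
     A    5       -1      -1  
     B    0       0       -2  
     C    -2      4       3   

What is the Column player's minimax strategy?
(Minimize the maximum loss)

Column should play Z, value = 3

Work:
Column player minimizes Row's maximum payoff:
Column X: max payoff to Row = 5
Column Y: max payoff to Row = 4
Column Z: max payoff to Row = 3
Minimum is 3, achieved by column Z.
Minimax strategy: Z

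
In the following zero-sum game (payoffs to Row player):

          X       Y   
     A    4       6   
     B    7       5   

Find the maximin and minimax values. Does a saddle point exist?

Maximin = 5, Minimax = 6, Saddle: False

Work:
Row minimums: [4, 5] → maximin = 5
Column maximums: [7, 6] → minimax = 6
No saddle point (maximin ≠ minimax). Mixed strategy needed.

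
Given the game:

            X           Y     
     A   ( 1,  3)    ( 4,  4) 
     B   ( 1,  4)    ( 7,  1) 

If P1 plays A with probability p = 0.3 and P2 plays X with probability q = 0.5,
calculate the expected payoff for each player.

E[P1] = 3.55, E[P2] = 2.8

Work:
E[P1] = p·q·π₁(A,X) + p·(1-q)·π₁(A,Y) + (1-p)·q·π₁(B,X) + (1-p)·(1-q)·π₁(B,Y)
= 0.3·0.5·1 + 0.3·0.5·4 + 0.7·0.5·1 + 0.7·0.5·7
= 3.55

E[P2] = 2.8 (similar calculation)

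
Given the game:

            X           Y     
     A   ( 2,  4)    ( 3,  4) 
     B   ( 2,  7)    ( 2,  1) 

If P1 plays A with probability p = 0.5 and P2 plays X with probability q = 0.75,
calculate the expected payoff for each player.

E[P1] = 2.125, E[P2] = 4.75

Work:
E[P1] = p·q·π₁(A,X) + p·(1-q)·π₁(A,Y) + (1-p)·q·π₁(B,X) + (1-p)·(1-q)·π₁(B,Y)
= 0.5·0.75·2 + 0.5·0.25·3 + 0.5·0.75·2 + 0.5·0.25·2
= 2.125

E[P2] = 4.75 (similar calculation)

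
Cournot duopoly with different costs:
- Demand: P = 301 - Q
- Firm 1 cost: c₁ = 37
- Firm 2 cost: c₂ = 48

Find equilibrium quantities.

q₁* = 91.67, q₂* = 80.67

Work:
Reaction: q₁ = (301 - 37 - q₂)/2
Reaction: q₂ = (301 - 48 - q₁)/2
Solve simultaneously:
q₁* = (301 - 2×37 + 48)/3 = 91.67
q₂* = (301 - 2×48 + 37)/3 = 80.67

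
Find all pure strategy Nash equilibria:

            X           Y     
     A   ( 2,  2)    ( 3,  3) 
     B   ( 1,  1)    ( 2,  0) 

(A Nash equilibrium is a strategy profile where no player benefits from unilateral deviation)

Nash equilibrium: (A, Y)

Work:
Best responses:
  P1 vs X: payoffs [2, 1] → best response A (payoff 2)
  P1 vs Y: payoffs [3, 2] → best response A (payoff 3)
  P2 vs A: payoffs [2, 3] → best response Y (payoff 3)
  P2 vs B: payoffs [1, 0] → best response X (payoff 1)
Mutual best responses: (A,Y) → Nash equilibria.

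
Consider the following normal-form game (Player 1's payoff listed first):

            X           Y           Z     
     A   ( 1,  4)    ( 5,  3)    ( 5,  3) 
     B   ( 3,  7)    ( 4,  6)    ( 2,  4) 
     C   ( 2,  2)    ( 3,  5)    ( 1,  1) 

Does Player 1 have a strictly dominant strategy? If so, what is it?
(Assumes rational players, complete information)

No strictly dominant strategy exists for Player 1

Work:
A strategy strictly dominates another if it gives a strictly higher payoff against every opponent action. Compare each pair of P1's strategies column-by-column:
  A vs B: [1 vs 3, 5 vs 4, 5 vs 2] → A does not strictly dominate B (column X: 1 ≤ 3)
  A vs C: [1 vs 2, 5 vs 3, 5 vs 1] → A does not strictly dominate C (column X: 1 ≤ 2)
  B vs A: [3 vs 1, 4 vs 5, 2 vs 5] → B does not strictly dominate A (column Y: 4 ≤ 5)
  B vs C: [3 vs 2, 4 vs 3, 2 vs 1] → B strictly dominates C
  C vs A: [2 vs 1, 3 vs 5, 1 vs 5] → C does not strictly dominate A (column Y: 3 ≤ 5)
  C vs B: [2 vs 3, 3 vs 4, 1 vs 2] → C does not strictly dominate B (column X: 2 ≤ 3)
No single strategy strictly dominates all others → no strictly dominant strategy.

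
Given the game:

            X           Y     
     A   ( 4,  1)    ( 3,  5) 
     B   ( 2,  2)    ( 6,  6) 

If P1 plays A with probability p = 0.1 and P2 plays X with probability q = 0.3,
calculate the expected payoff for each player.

E[P1] = 4.65, E[P2] = 4.7

Work:
E[P1] = p·q·π₁(A,X) + p·(1-q)·π₁(A,Y) + (1-p)·q·π₁(B,X) + (1-p)·(1-q)·π₁(B,Y)
= 0.1·0.3·4 + 0.1·0.7·3 + 0.9·0.3·2 + 0.9·0.7·6
= 4.65

E[P2] = 4.7 (similar calculation)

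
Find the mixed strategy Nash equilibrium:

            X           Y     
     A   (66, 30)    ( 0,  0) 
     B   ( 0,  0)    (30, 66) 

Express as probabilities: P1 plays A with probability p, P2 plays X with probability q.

p = 0.6875, q = 0.3125

Work:
Find probabilities that make opponent indifferent:
P2 chooses q to make P1 indifferent between A and B
P1 chooses p to make P2 indifferent between X and Y
Mixed NE: P1 plays (A: 0.6875, B: 0.3125), P2 plays (X: 0.3125, Y: 0.6875)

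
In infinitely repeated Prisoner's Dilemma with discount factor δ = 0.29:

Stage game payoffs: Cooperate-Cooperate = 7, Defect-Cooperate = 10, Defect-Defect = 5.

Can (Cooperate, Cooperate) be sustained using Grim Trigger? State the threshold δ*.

δ* = 0.6; since δ = 0.29 < 0.6, cooperation cannot be sustained

Work:
For Grim Trigger:
Cooperate forever: 7/(1-δ)
Defect then punished: 10 + 5·δ/(1-δ)
Need: 7/(1-δ) ≥ 10 + 5·δ/(1-δ)
Solving: δ ≥ (T-R)/(T-P) = (10-7)/(10-5) = 0.6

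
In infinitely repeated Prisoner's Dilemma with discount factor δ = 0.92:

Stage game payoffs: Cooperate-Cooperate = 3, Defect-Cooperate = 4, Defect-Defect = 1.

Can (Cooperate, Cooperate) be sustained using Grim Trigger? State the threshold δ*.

δ* = 0.3333; since δ = 0.92 ≥ 0.3333, cooperation can be sustained

Work:
For Grim Trigger:
Cooperate forever: 3/(1-δ)
Defect then punished: 4 + 1·δ/(1-δ)
Need: 3/(1-δ) ≥ 4 + 1·δ/(1-δ)
Solving: δ ≥ (T-R)/(T-P) = (4-3)/(4-1) = 0.3333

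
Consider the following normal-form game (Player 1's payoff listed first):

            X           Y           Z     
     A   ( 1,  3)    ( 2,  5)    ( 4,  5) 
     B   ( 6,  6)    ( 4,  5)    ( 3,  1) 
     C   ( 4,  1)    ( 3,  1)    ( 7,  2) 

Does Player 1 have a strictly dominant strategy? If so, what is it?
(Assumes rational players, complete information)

No strictly dominant strategy exists for Player 1

Work:
A strategy strictly dominates another if it gives a strictly higher payoff against every opponent action. Compare each pair of P1's strategies column-by-column:
  A vs B: [1 vs 6, 2 vs 4, 4 vs 3] → A does not strictly dominate B (column X: 1 ≤ 6)
  A vs C: [1 vs 4, 2 vs 3, 4 vs 7] → A does not strictly dominate C (column X: 1 ≤ 4)
  B vs A: [6 vs 1, 4 vs 2, 3 vs 4] → B does not strictly dominate A (column Z: 3 ≤ 4)
  B vs C: [6 vs 4, 4 vs 3, 3 vs 7] → B does not strictly dominate C (column Z: 3 ≤ 7)
  C vs A: [4 vs 1, 3 vs 2, 7 vs 4] → C strictly dominates A
  C vs B: [4 vs 6, 3 vs 4, 7 vs 3] → C does not strictly dominate B (column X: 4 ≤ 6)
No single strategy strictly dominates all others → no strictly dominant strategy.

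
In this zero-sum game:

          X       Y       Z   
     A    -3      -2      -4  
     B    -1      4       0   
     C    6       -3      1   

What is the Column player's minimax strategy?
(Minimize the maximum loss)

Column should play Z, value = 1

Work:
Column player minimizes Row's maximum payoff:
Column X: max payoff to Row = 6
Column Y: max payoff to Row = 4
Column Z: max payoff to Row = 1
Minimum is 1, achieved by column Z.
Minimax strategy: Z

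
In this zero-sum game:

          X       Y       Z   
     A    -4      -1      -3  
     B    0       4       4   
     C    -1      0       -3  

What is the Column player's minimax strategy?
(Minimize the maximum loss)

Column should play X, value = 0

Work:
Column player minimizes Row's maximum payoff:
Column X: max payoff to Row = 0
Column Y: max payoff to Row = 4
Column Z: max payoff to Row = 4
Minimum is 0, achieved by column X.
Minimax strategy: X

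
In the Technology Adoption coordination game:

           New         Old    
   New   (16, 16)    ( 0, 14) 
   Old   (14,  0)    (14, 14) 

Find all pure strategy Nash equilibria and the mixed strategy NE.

Pure NE: (New, New) and (Old, Old); Mixed NE: p = 0.875, q = 0.875

Work:
Check pure NE:
(New, New): (16, 16) - no unilateral deviation beneficial
(Old, Old): (14, 14) - no unilateral deviation beneficial
Mixed NE: P1 plays New with p = 0.875, P2 plays New with q = 0.875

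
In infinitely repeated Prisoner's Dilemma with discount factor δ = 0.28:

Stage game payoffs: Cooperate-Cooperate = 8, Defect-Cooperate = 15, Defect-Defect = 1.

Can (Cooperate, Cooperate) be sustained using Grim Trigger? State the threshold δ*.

δ* = 0.5; since δ = 0.28 < 0.5, cooperation cannot be sustained

Work:
For Grim Trigger:
Cooperate forever: 8/(1-δ)
Defect then punished: 15 + 1·δ/(1-δ)
Need: 8/(1-δ) ≥ 15 + 1·δ/(1-δ)
Solving: δ ≥ (T-R)/(T-P) = (15-8)/(15-1) = 0.5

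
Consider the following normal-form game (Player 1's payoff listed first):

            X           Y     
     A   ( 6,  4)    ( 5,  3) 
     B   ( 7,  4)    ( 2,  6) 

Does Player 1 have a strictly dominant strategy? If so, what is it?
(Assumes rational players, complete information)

No strictly dominant strategy exists for Player 1

Work:
A strategy strictly dominates another if it gives a strictly higher payoff against every opponent action. Compare each pair of P1's strategies column-by-column:
  A vs B: [6 vs 7, 5 vs 2] → A does not strictly dominate B (column X: 6 ≤ 7)
  B vs A: [7 vs 6, 2 vs 5] → B does not strictly dominate A (column Y: 2 ≤ 5)
No single strategy strictly dominates all others → no strictly dominant strategy.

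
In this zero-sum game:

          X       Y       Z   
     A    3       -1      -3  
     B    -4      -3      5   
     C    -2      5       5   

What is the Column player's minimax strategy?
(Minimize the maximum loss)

Column should play X, value = 3

Work:
Column player minimizes Row's maximum payoff:
Column X: max payoff to Row = 3
Column Y: max payoff to Row = 5
Column Z: max payoff to Row = 5
Minimum is 3, achieved by column X.
Minimax strategy: X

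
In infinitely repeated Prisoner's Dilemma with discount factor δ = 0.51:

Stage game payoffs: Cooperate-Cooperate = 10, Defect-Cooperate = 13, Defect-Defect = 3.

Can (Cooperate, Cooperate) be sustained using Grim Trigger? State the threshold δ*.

δ* = 0.3; since δ = 0.51 ≥ 0.3, cooperation can be sustained

Work:
For Grim Trigger:
Cooperate forever: 10/(1-δ)
Defect then punished: 13 + 3·δ/(1-δ)
Need: 10/(1-δ) ≥ 13 + 3·δ/(1-δ)
Solving: δ ≥ (T-R)/(T-P) = (13-10)/(13-3) = 0.3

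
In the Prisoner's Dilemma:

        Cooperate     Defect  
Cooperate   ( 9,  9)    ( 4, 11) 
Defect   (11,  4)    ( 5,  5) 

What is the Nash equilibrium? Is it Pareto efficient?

(Defect, Defect) is NE; not Pareto efficient

Work:
Defect dominates Cooperate for both players:
If P2 cooperates: Defect (11) > Cooperate (9)
If P2 defects: Defect (5) > Cooperate (4)
NE: (Defect, Defect) with payoff (5, 5)
But (Cooperate, Cooperate) = (9, 9) Pareto dominates (5, 5)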